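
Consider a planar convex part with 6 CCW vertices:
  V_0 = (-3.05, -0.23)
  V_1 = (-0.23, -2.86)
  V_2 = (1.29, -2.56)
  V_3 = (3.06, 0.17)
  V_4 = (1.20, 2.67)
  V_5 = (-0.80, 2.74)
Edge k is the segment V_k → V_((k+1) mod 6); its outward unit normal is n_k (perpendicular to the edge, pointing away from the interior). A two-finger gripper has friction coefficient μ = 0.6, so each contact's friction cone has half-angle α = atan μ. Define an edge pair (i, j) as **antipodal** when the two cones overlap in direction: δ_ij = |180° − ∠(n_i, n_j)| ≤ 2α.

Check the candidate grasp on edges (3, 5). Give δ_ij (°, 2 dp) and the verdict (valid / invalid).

α = atan 0.6 = 30.96°;  2α = 61.93°
edge 3: e_3 = (-1.86, +2.50);  n_3 = (+0.8023, +0.5969)
edge 5: e_5 = (-2.25, -2.97);  n_5 = (-0.7971, +0.6039)
∠(n_3, n_5) = 106.20°
δ = |180° − 106.20°| = 73.80°
73.80° > 2α = 61.93°  →  invalid

δ = 73.80°, invalid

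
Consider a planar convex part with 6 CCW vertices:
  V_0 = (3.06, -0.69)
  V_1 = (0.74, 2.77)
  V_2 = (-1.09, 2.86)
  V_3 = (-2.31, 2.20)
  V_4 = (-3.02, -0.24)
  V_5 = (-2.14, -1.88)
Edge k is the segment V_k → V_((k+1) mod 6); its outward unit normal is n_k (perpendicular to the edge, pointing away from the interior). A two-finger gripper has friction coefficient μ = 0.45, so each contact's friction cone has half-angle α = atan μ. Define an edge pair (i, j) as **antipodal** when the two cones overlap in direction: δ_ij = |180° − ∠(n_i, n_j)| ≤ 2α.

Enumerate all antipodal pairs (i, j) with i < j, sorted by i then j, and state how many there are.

count = 3; pairs: (0,4), (1,5), (2,5)

α = atan 0.45 = 24.23°;  2α = 48.46°
n_0 = (+0.8306, +0.5569)
n_1 = (+0.0491, +0.9988)
n_2 = (-0.4758, +0.8795)
n_3 = (-0.9602, +0.2794)
n_4 = (-0.8812, -0.4728)
n_5 = (+0.2231, -0.9748)
  (0,1): δ = 126.66°  ·
  (0,2): δ = 95.43°  ·
  (0,3): δ = 50.07°  ·
  (0,4): δ = 5.63°  ✓
  (0,5): δ = 69.05°  ·
  (1,2): δ = 148.77°  ·
  (1,3): δ = 103.41°  ·
  (1,4): δ = 58.97°  ·
  (1,5): δ = 15.71°  ✓
  (2,3): δ = 134.64°  ·
  (2,4): δ = 90.20°  ·
  (2,5): δ = 15.52°  ✓
  (3,4): δ = 135.56°  ·
  (3,5): δ = 60.89°  ·
  (4,5): δ = 105.33°  ·
antipodal pairs: 3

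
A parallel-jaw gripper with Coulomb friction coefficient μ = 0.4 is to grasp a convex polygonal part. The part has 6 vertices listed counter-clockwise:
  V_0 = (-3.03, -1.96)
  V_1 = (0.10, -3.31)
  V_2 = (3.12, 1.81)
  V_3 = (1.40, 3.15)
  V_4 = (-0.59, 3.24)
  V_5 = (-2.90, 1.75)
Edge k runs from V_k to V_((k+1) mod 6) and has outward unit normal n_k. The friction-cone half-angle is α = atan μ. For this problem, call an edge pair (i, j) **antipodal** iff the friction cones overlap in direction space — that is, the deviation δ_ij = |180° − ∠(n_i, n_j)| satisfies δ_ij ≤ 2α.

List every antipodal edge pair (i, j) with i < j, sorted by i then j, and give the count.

count = 4; pairs: (0,2), (0,3), (1,4), (1,5)

α = atan 0.4 = 21.80°;  2α = 43.60°
n_0 = (-0.3960, -0.9182)
n_1 = (+0.8613, -0.5080)
n_2 = (+0.6146, +0.7889)
n_3 = (+0.0452, +0.9990)
n_4 = (-0.5420, +0.8404)
n_5 = (-0.9994, +0.0350)
  (0,1): δ = 97.20°  ·
  (0,2): δ = 14.59°  ✓
  (0,3): δ = 20.74°  ✓
  (0,4): δ = 56.15°  ·
  (0,5): δ = 111.32°  ·
  (1,2): δ = 97.39°  ·
  (1,3): δ = 62.06°  ·
  (1,4): δ = 26.64°  ✓
  (1,5): δ = 28.53°  ✓
  (2,3): δ = 144.67°  ·
  (2,4): δ = 109.26°  ·
  (2,5): δ = 54.09°  ·
  (3,4): δ = 144.59°  ·
  (3,5): δ = 89.42°  ·
  (4,5): δ = 124.83°  ·
antipodal pairs: 4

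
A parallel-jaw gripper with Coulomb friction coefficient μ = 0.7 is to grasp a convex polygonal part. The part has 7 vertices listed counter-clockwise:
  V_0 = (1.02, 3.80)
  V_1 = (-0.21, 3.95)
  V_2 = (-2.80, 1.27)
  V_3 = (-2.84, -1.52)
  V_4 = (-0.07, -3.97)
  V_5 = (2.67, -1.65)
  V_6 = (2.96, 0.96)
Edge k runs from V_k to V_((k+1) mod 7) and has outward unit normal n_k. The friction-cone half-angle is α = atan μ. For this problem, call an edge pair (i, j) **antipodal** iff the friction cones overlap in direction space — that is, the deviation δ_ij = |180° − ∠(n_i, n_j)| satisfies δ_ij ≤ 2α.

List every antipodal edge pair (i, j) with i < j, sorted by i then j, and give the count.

count = 9; pairs: (0,3), (0,4), (1,4), (1,5), (2,4), (2,5), (2,6), (3,5), (3,6)

α = atan 0.7 = 34.99°;  2α = 69.98°
n_0 = (+0.1211, +0.9926)
n_1 = (-0.7191, +0.6949)
n_2 = (-0.9999, +0.0143)
n_3 = (-0.6625, -0.7490)
n_4 = (+0.6462, -0.7632)
n_5 = (+0.9939, -0.1104)
n_6 = (+0.8257, +0.5641)
  (0,1): δ = 127.07°  ·
  (0,2): δ = 83.87°  ·
  (0,3): δ = 34.54°  ✓
  (0,4): δ = 47.21°  ✓
  (0,5): δ = 90.61°  ·
  (0,6): δ = 131.29°  ·
  (1,2): δ = 136.80°  ·
  (1,3): δ = 87.47°  ·
  (1,4): δ = 5.72°  ✓
  (1,5): δ = 37.68°  ✓
  (1,6): δ = 78.36°  ·
  (2,3): δ = 130.67°  ·
  (2,4): δ = 48.92°  ✓
  (2,5): δ = 5.52°  ✓
  (2,6): δ = 35.16°  ✓
  (3,4): δ = 98.25°  ·
  (3,5): δ = 54.85°  ✓
  (3,6): δ = 14.17°  ✓
  (4,5): δ = 136.60°  ·
  (4,6): δ = 95.92°  ·
  (5,6): δ = 139.32°  ·
antipodal pairs: 9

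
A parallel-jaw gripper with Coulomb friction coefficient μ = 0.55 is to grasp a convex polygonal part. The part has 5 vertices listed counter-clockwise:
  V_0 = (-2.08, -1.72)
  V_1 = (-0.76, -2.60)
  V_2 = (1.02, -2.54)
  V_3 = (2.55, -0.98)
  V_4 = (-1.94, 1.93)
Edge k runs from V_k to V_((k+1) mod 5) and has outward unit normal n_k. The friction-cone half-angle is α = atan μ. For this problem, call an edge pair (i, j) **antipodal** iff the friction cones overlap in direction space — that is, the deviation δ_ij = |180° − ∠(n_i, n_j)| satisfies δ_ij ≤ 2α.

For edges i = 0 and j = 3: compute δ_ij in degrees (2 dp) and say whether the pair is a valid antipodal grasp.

δ = 0.74°, valid

α = atan 0.55 = 28.81°;  2α = 57.62°
edge 0: e_0 = (+1.32, -0.88);  n_0 = (-0.5547, -0.8321)
edge 3: e_3 = (-4.49, +2.91);  n_3 = (+0.5439, +0.8392)
∠(n_0, n_3) = 179.26°
δ = |180° − 179.26°| = 0.74°
0.74° ≤ 2α = 57.62°  →  valid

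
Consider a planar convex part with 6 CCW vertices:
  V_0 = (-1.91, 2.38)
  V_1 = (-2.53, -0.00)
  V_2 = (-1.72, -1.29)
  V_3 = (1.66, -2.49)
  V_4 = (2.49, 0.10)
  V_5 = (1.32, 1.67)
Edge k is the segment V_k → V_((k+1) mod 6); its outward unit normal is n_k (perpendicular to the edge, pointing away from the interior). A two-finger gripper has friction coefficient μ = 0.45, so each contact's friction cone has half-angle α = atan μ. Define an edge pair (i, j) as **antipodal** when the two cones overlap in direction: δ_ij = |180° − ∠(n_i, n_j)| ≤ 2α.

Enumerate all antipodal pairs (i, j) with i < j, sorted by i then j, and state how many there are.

α = atan 0.45 = 24.23°;  2α = 48.46°
n_0 = (-0.9677, +0.2521)
n_1 = (-0.8469, -0.5318)
n_2 = (-0.3346, -0.9424)
n_3 = (+0.9523, -0.3052)
n_4 = (+0.8018, +0.5975)
n_5 = (+0.2147, +0.9767)
  (0,1): δ = 133.27°  ·
  (0,2): δ = 94.95°  ·
  (0,3): δ = 3.17°  ✓
  (0,4): δ = 51.30°  ·
  (0,5): δ = 92.20°  ·
  (1,2): δ = 141.67°  ·
  (1,3): δ = 49.89°  ·
  (1,4): δ = 4.57°  ✓
  (1,5): δ = 45.48°  ✓
  (2,3): δ = 88.22°  ·
  (2,4): δ = 33.76°  ✓
  (2,5): δ = 7.15°  ✓
  (3,4): δ = 125.54°  ·
  (3,5): δ = 84.63°  ·
  (4,5): δ = 139.09°  ·
antipodal pairs: 5

count = 5; pairs: (0,3), (1,4), (1,5), (2,4), (2,5)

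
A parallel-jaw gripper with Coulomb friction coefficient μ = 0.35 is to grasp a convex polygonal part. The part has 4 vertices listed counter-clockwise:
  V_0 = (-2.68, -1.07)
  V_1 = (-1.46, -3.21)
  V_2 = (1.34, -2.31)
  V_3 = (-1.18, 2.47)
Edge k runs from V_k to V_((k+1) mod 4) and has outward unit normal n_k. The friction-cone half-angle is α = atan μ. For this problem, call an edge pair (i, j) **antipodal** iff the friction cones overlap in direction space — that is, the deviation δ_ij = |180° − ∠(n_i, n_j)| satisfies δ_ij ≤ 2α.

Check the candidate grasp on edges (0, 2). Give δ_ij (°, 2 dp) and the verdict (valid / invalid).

δ = 1.89°, valid

α = atan 0.35 = 19.29°;  2α = 38.58°
edge 0: e_0 = (+1.22, -2.14);  n_0 = (-0.8687, -0.4953)
edge 2: e_2 = (-2.52, +4.78);  n_2 = (+0.8846, +0.4664)
∠(n_0, n_2) = 178.11°
δ = |180° − 178.11°| = 1.89°
1.89° ≤ 2α = 38.58°  →  valid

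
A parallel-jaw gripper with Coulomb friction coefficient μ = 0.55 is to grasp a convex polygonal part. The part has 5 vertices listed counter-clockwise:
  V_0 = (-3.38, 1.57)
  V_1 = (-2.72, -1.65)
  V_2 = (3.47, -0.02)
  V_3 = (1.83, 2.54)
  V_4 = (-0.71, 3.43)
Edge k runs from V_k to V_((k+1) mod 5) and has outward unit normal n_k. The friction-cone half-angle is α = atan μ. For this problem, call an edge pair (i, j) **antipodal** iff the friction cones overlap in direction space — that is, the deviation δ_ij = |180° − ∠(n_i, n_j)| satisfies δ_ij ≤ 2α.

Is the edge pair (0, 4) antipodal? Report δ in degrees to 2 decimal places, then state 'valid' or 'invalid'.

α = atan 0.55 = 28.81°;  2α = 57.62°
edge 0: e_0 = (+0.66, -3.22);  n_0 = (-0.9796, -0.2008)
edge 4: e_4 = (-2.67, -1.86);  n_4 = (-0.5716, +0.8205)
∠(n_0, n_4) = 66.72°
δ = |180° − 66.72°| = 113.28°
113.28° > 2α = 57.62°  →  invalid

δ = 113.28°, invalid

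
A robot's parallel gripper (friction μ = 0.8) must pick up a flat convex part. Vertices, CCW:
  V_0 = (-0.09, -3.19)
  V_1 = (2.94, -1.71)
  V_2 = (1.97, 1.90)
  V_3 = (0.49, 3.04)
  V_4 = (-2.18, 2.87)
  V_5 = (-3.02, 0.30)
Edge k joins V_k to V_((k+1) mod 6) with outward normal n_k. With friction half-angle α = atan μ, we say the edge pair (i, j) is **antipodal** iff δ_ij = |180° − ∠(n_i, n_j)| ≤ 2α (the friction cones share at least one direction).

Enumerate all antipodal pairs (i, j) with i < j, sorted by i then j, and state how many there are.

count = 8; pairs: (0,2), (0,3), (0,4), (1,4), (1,5), (2,4), (2,5), (3,5)

α = atan 0.8 = 38.66°;  2α = 77.32°
n_0 = (+0.4389, -0.8985)
n_1 = (+0.9657, +0.2595)
n_2 = (+0.6102, +0.7922)
n_3 = (-0.0635, +0.9980)
n_4 = (-0.9505, +0.3107)
n_5 = (-0.7659, -0.6430)
  (0,1): δ = 100.99°  ·
  (0,2): δ = 63.64°  ✓
  (0,3): δ = 22.39°  ✓
  (0,4): δ = 45.87°  ✓
  (0,5): δ = 103.98°  ·
  (1,2): δ = 142.65°  ·
  (1,3): δ = 101.40°  ·
  (1,4): δ = 33.14°  ✓
  (1,5): δ = 24.97°  ✓
  (2,3): δ = 138.75°  ·
  (2,4): δ = 70.49°  ✓
  (2,5): δ = 12.38°  ✓
  (3,4): δ = 111.74°  ·
  (3,5): δ = 53.63°  ✓
  (4,5): δ = 121.89°  ·
antipodal pairs: 8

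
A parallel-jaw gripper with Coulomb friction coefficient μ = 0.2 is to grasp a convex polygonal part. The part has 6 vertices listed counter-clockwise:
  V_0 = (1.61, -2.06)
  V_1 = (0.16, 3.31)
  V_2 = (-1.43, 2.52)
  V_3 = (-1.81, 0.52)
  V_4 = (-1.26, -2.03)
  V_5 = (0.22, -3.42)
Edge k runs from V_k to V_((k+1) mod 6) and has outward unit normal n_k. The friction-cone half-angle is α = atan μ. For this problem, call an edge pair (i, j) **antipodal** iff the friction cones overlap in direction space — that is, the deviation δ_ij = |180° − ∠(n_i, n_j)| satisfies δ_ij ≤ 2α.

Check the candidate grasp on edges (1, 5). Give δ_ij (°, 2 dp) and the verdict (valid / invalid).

α = atan 0.2 = 11.31°;  2α = 22.62°
edge 1: e_1 = (-1.59, -0.79);  n_1 = (-0.4450, +0.8956)
edge 5: e_5 = (+1.39, +1.36);  n_5 = (+0.6994, -0.7148)
∠(n_1, n_5) = 162.05°
δ = |180° − 162.05°| = 17.95°
17.95° ≤ 2α = 22.62°  →  valid

δ = 17.95°, valid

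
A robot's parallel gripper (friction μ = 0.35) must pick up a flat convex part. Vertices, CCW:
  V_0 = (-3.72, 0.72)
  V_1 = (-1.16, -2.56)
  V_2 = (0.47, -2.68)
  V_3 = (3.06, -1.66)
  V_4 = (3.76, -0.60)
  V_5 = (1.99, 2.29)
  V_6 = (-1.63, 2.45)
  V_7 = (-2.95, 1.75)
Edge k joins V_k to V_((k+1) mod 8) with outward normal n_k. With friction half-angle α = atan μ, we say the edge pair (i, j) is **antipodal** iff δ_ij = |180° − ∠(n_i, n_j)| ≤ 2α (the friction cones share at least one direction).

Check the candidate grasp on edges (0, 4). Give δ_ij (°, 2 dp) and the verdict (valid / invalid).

δ = 6.49°, valid

α = atan 0.35 = 19.29°;  2α = 38.58°
edge 0: e_0 = (+2.56, -3.28);  n_0 = (-0.7883, -0.6153)
edge 4: e_4 = (-1.77, +2.89);  n_4 = (+0.8528, +0.5223)
∠(n_0, n_4) = 173.51°
δ = |180° − 173.51°| = 6.49°
6.49° ≤ 2α = 38.58°  →  valid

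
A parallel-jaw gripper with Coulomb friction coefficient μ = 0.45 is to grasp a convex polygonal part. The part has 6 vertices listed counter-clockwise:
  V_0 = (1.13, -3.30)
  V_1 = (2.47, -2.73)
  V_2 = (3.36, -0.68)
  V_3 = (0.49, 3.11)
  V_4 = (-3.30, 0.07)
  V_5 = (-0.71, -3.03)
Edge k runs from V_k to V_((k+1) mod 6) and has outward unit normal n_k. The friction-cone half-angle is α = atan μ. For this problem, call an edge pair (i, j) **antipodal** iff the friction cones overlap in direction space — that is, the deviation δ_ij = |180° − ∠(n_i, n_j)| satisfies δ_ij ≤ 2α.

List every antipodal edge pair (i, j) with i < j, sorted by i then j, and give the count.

α = atan 0.45 = 24.23°;  2α = 48.46°
n_0 = (+0.3914, -0.9202)
n_1 = (+0.9173, -0.3982)
n_2 = (+0.7972, +0.6037)
n_3 = (-0.6257, +0.7801)
n_4 = (-0.7674, -0.6412)
n_5 = (-0.1452, -0.9894)
  (0,1): δ = 136.51°  ·
  (0,2): δ = 75.91°  ·
  (0,3): δ = 15.69°  ✓
  (0,4): δ = 106.83°  ·
  (0,5): δ = 148.61°  ·
  (1,2): δ = 119.40°  ·
  (1,3): δ = 27.80°  ✓
  (1,4): δ = 63.35°  ·
  (1,5): δ = 105.12°  ·
  (2,3): δ = 88.40°  ·
  (2,4): δ = 2.74°  ✓
  (2,5): δ = 44.52°  ✓
  (3,4): δ = 88.86°  ·
  (3,5): δ = 47.08°  ✓
  (4,5): δ = 138.23°  ·
antipodal pairs: 5

count = 5; pairs: (0,3), (1,3), (2,4), (2,5), (3,5)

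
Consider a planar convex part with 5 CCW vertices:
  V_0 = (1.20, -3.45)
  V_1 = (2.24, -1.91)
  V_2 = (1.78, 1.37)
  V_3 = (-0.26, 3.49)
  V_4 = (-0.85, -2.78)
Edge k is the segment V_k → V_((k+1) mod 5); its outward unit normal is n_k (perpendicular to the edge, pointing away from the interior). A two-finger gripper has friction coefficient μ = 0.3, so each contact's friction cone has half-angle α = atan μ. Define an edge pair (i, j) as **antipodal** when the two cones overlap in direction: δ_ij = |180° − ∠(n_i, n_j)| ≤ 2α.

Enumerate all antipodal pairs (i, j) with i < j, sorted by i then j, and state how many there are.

count = 3; pairs: (0,3), (1,3), (2,4)

α = atan 0.3 = 16.70°;  2α = 33.40°
n_0 = (+0.8287, -0.5597)
n_1 = (+0.9903, +0.1389)
n_2 = (+0.7206, +0.6934)
n_3 = (-0.9956, +0.0937)
n_4 = (-0.3107, -0.9505)
  (0,1): δ = 137.98°  ·
  (0,2): δ = 102.07°  ·
  (0,3): δ = 28.66°  ✓
  (0,4): δ = 105.93°  ·
  (1,2): δ = 144.09°  ·
  (1,3): δ = 13.36°  ✓
  (1,4): δ = 63.92°  ·
  (2,3): δ = 49.27°  ·
  (2,4): δ = 28.00°  ✓
  (3,4): δ = 102.72°  ·
antipodal pairs: 3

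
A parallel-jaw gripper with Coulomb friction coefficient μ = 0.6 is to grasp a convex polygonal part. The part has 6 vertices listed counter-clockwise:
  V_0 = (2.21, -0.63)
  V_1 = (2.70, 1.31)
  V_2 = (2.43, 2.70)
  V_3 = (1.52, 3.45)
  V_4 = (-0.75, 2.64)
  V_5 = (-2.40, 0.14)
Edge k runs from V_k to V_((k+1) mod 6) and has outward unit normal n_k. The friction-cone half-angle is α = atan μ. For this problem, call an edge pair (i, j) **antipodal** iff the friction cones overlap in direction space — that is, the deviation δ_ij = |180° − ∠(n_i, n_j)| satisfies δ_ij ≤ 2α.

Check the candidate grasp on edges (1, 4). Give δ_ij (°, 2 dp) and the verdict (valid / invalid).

α = atan 0.6 = 30.96°;  2α = 61.93°
edge 1: e_1 = (-0.27, +1.39);  n_1 = (+0.9817, +0.1907)
edge 4: e_4 = (-1.65, -2.50);  n_4 = (-0.8346, +0.5508)
∠(n_1, n_4) = 135.58°
δ = |180° − 135.58°| = 44.42°
44.42° ≤ 2α = 61.93°  →  valid

δ = 44.42°, valid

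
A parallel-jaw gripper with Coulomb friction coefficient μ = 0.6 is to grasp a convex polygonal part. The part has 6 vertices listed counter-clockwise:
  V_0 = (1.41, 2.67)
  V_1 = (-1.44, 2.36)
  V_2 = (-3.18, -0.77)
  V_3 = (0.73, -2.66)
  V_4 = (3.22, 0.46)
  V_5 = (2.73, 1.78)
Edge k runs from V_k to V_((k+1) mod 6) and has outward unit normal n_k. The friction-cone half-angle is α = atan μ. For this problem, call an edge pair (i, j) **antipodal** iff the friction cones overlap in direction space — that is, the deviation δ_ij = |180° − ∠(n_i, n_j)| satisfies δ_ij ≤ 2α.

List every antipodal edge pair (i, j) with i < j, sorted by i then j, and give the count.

α = atan 0.6 = 30.96°;  2α = 61.93°
n_0 = (-0.1081, +0.9941)
n_1 = (-0.8740, +0.4859)
n_2 = (-0.4352, -0.9003)
n_3 = (+0.7816, -0.6238)
n_4 = (+0.9375, +0.3480)
n_5 = (+0.5590, +0.8291)
  (0,1): δ = 125.28°  ·
  (0,2): δ = 32.01°  ✓
  (0,3): δ = 45.20°  ✓
  (0,4): δ = 104.16°  ·
  (0,5): δ = 139.80°  ·
  (1,2): δ = 86.73°  ·
  (1,3): δ = 9.52°  ✓
  (1,4): δ = 49.44°  ✓
  (1,5): δ = 85.08°  ·
  (2,3): δ = 102.79°  ·
  (2,4): δ = 43.84°  ✓
  (2,5): δ = 8.19°  ✓
  (3,4): δ = 121.04°  ·
  (3,5): δ = 85.40°  ·
  (4,5): δ = 144.36°  ·
antipodal pairs: 6

count = 6; pairs: (0,2), (0,3), (1,3), (1,4), (2,4), (2,5)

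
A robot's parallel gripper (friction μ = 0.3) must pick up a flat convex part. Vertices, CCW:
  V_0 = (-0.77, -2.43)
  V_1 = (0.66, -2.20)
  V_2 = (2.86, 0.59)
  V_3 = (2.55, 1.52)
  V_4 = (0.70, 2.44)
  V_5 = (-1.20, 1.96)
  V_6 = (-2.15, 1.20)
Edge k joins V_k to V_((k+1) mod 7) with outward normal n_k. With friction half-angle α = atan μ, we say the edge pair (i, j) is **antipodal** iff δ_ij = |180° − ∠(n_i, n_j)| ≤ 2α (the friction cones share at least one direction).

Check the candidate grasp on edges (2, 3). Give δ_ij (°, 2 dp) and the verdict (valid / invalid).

δ = 134.88°, invalid

α = atan 0.3 = 16.70°;  2α = 33.40°
edge 2: e_2 = (-0.31, +0.93);  n_2 = (+0.9487, +0.3162)
edge 3: e_3 = (-1.85, +0.92);  n_3 = (+0.4453, +0.8954)
∠(n_2, n_3) = 45.12°
δ = |180° − 45.12°| = 134.88°
134.88° > 2α = 33.40°  →  invalid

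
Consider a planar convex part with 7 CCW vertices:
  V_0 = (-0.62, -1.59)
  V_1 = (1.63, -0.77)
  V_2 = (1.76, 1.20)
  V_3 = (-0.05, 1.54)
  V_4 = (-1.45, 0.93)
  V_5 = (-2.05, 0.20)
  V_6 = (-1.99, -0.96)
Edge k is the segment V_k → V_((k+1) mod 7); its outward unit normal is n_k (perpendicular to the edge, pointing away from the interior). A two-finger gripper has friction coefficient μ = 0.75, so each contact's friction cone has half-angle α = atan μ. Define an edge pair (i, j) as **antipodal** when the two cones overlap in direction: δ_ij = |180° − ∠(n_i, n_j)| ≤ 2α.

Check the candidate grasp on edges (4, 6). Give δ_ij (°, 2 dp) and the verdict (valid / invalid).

α = atan 0.75 = 36.87°;  2α = 73.74°
edge 4: e_4 = (-0.60, -0.73);  n_4 = (-0.7725, +0.6350)
edge 6: e_6 = (+1.37, -0.63);  n_6 = (-0.4178, -0.9085)
∠(n_4, n_6) = 104.72°
δ = |180° − 104.72°| = 75.28°
75.28° > 2α = 73.74°  →  invalid

δ = 75.28°, invalid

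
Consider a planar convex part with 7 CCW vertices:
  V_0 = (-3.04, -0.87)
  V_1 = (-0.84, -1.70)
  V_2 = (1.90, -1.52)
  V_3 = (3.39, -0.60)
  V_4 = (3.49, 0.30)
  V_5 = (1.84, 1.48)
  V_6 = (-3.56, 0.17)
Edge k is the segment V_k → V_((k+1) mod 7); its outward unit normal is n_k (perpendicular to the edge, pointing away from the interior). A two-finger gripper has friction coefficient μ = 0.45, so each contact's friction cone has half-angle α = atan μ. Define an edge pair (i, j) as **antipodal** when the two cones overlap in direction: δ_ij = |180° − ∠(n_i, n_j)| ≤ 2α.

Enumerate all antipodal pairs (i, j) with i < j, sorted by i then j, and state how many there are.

α = atan 0.45 = 24.23°;  2α = 48.46°
n_0 = (-0.3530, -0.9356)
n_1 = (+0.0656, -0.9978)
n_2 = (+0.5254, -0.8509)
n_3 = (+0.9939, -0.1104)
n_4 = (+0.5817, +0.8134)
n_5 = (-0.2358, +0.9718)
n_6 = (-0.8944, -0.4472)
  (0,1): δ = 155.57°  ·
  (0,2): δ = 127.64°  ·
  (0,3): δ = 75.67°  ·
  (0,4): δ = 14.90°  ✓
  (0,5): δ = 34.31°  ✓
  (0,6): δ = 137.24°  ·
  (1,2): δ = 152.07°  ·
  (1,3): δ = 100.10°  ·
  (1,4): δ = 39.33°  ✓
  (1,5): δ = 9.88°  ✓
  (1,6): δ = 112.81°  ·
  (2,3): δ = 128.03°  ·
  (2,4): δ = 67.26°  ·
  (2,5): δ = 18.06°  ✓
  (2,6): δ = 84.87°  ·
  (3,4): δ = 119.23°  ·
  (3,5): δ = 70.02°  ·
  (3,6): δ = 32.91°  ✓
  (4,5): δ = 130.79°  ·
  (4,6): δ = 27.86°  ✓
  (5,6): δ = 77.07°  ·
antipodal pairs: 7

count = 7; pairs: (0,4), (0,5), (1,4), (1,5), (2,5), (3,6), (4,6)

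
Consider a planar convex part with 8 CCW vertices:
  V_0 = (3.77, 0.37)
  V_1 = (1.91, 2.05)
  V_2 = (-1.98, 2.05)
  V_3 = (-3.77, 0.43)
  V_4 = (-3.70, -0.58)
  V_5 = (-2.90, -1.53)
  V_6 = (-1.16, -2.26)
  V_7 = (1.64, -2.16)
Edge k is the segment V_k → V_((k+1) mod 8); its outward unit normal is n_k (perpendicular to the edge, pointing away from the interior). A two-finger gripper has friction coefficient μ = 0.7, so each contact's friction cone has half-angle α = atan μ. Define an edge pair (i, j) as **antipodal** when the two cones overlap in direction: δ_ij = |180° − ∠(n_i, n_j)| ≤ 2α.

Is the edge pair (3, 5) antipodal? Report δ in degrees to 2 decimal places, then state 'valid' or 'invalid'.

α = atan 0.7 = 34.99°;  2α = 69.98°
edge 3: e_3 = (+0.07, -1.01);  n_3 = (-0.9976, -0.0691)
edge 5: e_5 = (+1.74, -0.73);  n_5 = (-0.3869, -0.9221)
∠(n_3, n_5) = 63.28°
δ = |180° − 63.28°| = 116.72°
116.72° > 2α = 69.98°  →  invalid

δ = 116.72°, invalid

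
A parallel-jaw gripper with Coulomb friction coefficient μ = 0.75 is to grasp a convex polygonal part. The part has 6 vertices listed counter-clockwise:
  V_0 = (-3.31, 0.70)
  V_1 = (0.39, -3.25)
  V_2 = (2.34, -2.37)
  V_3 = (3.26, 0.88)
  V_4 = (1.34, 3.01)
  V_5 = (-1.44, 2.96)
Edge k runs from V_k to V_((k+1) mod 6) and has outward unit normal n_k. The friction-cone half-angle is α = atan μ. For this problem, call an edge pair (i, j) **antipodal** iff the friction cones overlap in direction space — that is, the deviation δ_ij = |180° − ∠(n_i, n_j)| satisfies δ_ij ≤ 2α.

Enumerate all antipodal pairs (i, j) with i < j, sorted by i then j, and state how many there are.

α = atan 0.75 = 36.87°;  2α = 73.74°
n_0 = (-0.7298, -0.6836)
n_1 = (+0.4113, -0.9115)
n_2 = (+0.9622, -0.2724)
n_3 = (+0.7428, +0.6695)
n_4 = (-0.0180, +0.9998)
n_5 = (-0.7705, +0.6375)
  (0,1): δ = 108.84°  ·
  (0,2): δ = 58.93°  ✓
  (0,3): δ = 1.10°  ✓
  (0,4): δ = 47.90°  ✓
  (0,5): δ = 97.27°  ·
  (1,2): δ = 130.09°  ·
  (1,3): δ = 72.26°  ✓
  (1,4): δ = 23.26°  ✓
  (1,5): δ = 26.11°  ✓
  (2,3): δ = 122.16°  ·
  (2,4): δ = 73.16°  ✓
  (2,5): δ = 23.80°  ✓
  (3,4): δ = 131.00°  ·
  (3,5): δ = 81.64°  ·
  (4,5): δ = 130.64°  ·
antipodal pairs: 8

count = 8; pairs: (0,2), (0,3), (0,4), (1,3), (1,4), (1,5), (2,4), (2,5)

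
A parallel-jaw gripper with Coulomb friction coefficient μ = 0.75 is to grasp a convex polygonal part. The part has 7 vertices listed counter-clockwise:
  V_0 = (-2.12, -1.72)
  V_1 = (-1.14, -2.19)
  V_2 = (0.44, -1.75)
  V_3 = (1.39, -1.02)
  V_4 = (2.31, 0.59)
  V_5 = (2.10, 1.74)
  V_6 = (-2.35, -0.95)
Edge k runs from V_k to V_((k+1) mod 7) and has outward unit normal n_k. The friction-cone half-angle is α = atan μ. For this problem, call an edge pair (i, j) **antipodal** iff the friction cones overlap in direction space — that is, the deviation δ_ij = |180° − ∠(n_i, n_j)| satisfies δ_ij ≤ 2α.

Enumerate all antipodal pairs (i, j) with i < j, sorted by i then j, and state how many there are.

α = atan 0.75 = 36.87°;  2α = 73.74°
n_0 = (-0.4324, -0.9017)
n_1 = (+0.2683, -0.9633)
n_2 = (+0.6093, -0.7929)
n_3 = (+0.8682, -0.4961)
n_4 = (+0.9837, +0.1796)
n_5 = (-0.5173, +0.8558)
n_6 = (-0.9582, -0.2862)
  (0,1): δ = 138.82°  ·
  (0,2): δ = 116.84°  ·
  (0,3): δ = 94.12°  ·
  (0,4): δ = 54.03°  ✓
  (0,5): δ = 56.77°  ✓
  (0,6): δ = 132.25°  ·
  (1,2): δ = 158.02°  ·
  (1,3): δ = 135.31°  ·
  (1,4): δ = 95.21°  ·
  (1,5): δ = 15.59°  ✓
  (1,6): δ = 91.07°  ·
  (2,3): δ = 157.28°  ·
  (2,4): δ = 117.19°  ·
  (2,5): δ = 6.39°  ✓
  (2,6): δ = 69.09°  ✓
  (3,4): δ = 139.91°  ·
  (3,5): δ = 29.10°  ✓
  (3,6): δ = 46.38°  ✓
  (4,5): δ = 69.20°  ✓
  (4,6): δ = 6.28°  ✓
  (5,6): δ = 104.52°  ·
antipodal pairs: 9

count = 9; pairs: (0,4), (0,5), (1,5), (2,5), (2,6), (3,5), (3,6), (4,5), (4,6)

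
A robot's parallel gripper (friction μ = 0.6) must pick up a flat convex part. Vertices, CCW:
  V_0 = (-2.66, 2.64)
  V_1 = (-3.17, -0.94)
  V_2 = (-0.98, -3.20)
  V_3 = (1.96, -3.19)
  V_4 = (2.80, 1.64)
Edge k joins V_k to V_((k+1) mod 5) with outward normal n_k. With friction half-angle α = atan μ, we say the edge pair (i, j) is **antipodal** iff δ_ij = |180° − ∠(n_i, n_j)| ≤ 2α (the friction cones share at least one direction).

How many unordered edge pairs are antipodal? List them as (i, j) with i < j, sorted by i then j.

count = 4; pairs: (0,3), (1,3), (1,4), (2,4)

α = atan 0.6 = 30.96°;  2α = 61.93°
n_0 = (-0.9900, +0.1410)
n_1 = (-0.7181, -0.6959)
n_2 = (+0.0034, -1.0000)
n_3 = (+0.9852, -0.1713)
n_4 = (+0.1802, +0.9836)
  (0,1): δ = 127.79°  ·
  (0,2): δ = 81.70°  ·
  (0,3): δ = 1.76°  ✓
  (0,4): δ = 87.73°  ·
  (1,2): δ = 133.90°  ·
  (1,3): δ = 53.96°  ✓
  (1,4): δ = 35.52°  ✓
  (2,3): δ = 100.06°  ·
  (2,4): δ = 10.57°  ✓
  (3,4): δ = 90.51°  ·
antipodal pairs: 4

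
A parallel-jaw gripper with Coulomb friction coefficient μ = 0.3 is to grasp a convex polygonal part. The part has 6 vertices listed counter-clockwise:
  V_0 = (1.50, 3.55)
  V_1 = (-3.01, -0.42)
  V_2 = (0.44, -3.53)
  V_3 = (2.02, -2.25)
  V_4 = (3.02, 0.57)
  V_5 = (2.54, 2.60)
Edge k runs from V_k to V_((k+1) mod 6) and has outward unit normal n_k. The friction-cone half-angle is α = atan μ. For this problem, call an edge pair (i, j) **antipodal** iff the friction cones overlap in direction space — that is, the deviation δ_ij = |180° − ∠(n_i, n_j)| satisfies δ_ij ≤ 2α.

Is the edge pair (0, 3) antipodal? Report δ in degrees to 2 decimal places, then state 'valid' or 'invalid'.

α = atan 0.3 = 16.70°;  2α = 33.40°
edge 0: e_0 = (-4.51, -3.97);  n_0 = (-0.6607, +0.7506)
edge 3: e_3 = (+1.00, +2.82);  n_3 = (+0.9425, -0.3342)
∠(n_0, n_3) = 150.88°
δ = |180° − 150.88°| = 29.12°
29.12° ≤ 2α = 33.40°  →  valid

δ = 29.12°, valid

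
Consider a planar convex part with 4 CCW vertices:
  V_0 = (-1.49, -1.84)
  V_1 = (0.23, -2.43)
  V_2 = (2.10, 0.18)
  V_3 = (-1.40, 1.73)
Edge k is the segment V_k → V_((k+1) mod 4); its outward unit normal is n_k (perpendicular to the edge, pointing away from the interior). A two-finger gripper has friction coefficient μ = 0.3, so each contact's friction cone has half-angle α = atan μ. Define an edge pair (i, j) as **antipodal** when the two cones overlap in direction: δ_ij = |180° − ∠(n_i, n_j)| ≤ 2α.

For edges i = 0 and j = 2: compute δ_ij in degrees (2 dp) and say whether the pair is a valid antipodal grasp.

α = atan 0.3 = 16.70°;  2α = 33.40°
edge 0: e_0 = (+1.72, -0.59);  n_0 = (-0.3245, -0.9459)
edge 2: e_2 = (-3.50, +1.55);  n_2 = (+0.4049, +0.9143)
∠(n_0, n_2) = 175.05°
δ = |180° − 175.05°| = 4.95°
4.95° ≤ 2α = 33.40°  →  valid

δ = 4.95°, valid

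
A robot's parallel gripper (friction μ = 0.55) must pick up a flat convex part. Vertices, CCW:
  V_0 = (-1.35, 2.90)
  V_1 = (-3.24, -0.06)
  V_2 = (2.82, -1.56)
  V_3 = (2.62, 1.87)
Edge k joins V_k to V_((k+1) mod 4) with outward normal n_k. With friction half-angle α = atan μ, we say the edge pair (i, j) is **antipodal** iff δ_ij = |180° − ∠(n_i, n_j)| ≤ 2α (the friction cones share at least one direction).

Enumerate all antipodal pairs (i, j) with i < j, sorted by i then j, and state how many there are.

count = 2; pairs: (0,2), (1,3)

α = atan 0.55 = 28.81°;  2α = 57.62°
n_0 = (-0.8428, +0.5382)
n_1 = (-0.2403, -0.9707)
n_2 = (+0.9983, +0.0582)
n_3 = (+0.2511, +0.9680)
  (0,1): δ = 71.34°  ·
  (0,2): δ = 35.90°  ✓
  (0,3): δ = 108.01°  ·
  (1,2): δ = 72.76°  ·
  (1,3): δ = 0.64°  ✓
  (2,3): δ = 107.88°  ·
antipodal pairs: 2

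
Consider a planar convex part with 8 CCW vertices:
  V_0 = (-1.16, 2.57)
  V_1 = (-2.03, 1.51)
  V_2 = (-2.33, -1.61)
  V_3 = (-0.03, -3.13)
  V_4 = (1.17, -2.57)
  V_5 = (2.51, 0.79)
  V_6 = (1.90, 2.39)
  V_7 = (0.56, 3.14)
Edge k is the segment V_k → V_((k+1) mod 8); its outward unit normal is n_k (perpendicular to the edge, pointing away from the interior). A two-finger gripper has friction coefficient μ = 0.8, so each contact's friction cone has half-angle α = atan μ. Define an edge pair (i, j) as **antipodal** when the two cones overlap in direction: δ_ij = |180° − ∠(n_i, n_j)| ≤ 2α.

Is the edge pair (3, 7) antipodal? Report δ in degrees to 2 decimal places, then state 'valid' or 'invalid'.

δ = 6.68°, valid

α = atan 0.8 = 38.66°;  2α = 77.32°
edge 3: e_3 = (+1.20, +0.56);  n_3 = (+0.4229, -0.9062)
edge 7: e_7 = (-1.72, -0.57);  n_7 = (-0.3146, +0.9492)
∠(n_3, n_7) = 173.32°
δ = |180° − 173.32°| = 6.68°
6.68° ≤ 2α = 77.32°  →  valid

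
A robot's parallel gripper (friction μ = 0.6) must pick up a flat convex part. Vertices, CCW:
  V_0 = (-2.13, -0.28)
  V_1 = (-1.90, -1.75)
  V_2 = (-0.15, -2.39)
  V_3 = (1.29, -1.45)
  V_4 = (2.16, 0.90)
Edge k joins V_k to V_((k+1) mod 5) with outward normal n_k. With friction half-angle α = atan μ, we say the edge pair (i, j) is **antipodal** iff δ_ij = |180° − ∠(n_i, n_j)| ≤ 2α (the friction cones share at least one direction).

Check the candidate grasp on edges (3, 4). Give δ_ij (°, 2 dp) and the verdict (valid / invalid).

δ = 54.31°, valid

α = atan 0.6 = 30.96°;  2α = 61.93°
edge 3: e_3 = (+0.87, +2.35);  n_3 = (+0.9378, -0.3472)
edge 4: e_4 = (-4.29, -1.18);  n_4 = (-0.2652, +0.9642)
∠(n_3, n_4) = 125.69°
δ = |180° − 125.69°| = 54.31°
54.31° ≤ 2α = 61.93°  →  valid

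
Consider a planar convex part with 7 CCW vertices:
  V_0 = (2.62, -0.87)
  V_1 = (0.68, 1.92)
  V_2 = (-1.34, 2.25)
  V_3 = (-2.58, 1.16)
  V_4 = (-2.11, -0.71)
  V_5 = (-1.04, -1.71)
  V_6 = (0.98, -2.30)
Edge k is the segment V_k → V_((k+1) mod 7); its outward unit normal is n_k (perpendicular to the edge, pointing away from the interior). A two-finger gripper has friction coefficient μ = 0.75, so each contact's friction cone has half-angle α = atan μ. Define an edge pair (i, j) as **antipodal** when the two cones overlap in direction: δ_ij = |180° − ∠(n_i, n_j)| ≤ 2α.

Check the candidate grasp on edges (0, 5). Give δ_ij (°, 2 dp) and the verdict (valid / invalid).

δ = 38.91°, valid

α = atan 0.75 = 36.87°;  2α = 73.74°
edge 0: e_0 = (-1.94, +2.79);  n_0 = (+0.8210, +0.5709)
edge 5: e_5 = (+2.02, -0.59);  n_5 = (-0.2804, -0.9599)
∠(n_0, n_5) = 141.09°
δ = |180° − 141.09°| = 38.91°
38.91° ≤ 2α = 73.74°  →  valid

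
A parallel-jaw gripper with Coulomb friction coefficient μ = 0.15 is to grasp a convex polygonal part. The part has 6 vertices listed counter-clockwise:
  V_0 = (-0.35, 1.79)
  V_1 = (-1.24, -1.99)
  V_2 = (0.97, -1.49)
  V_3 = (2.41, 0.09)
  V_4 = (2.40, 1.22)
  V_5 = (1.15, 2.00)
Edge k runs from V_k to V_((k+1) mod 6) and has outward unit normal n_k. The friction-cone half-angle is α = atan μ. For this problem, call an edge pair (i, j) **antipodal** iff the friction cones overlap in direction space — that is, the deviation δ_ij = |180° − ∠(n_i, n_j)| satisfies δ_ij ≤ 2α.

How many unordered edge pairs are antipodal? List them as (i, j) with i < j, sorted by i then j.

α = atan 0.15 = 8.53°;  2α = 17.06°
n_0 = (-0.9734, +0.2292)
n_1 = (+0.2207, -0.9753)
n_2 = (+0.7391, -0.6736)
n_3 = (+1.0000, +0.0088)
n_4 = (+0.5294, +0.8484)
n_5 = (-0.1386, +0.9903)
  (0,1): δ = 64.00°  ·
  (0,2): δ = 29.10°  ·
  (0,3): δ = 13.76°  ✓
  (0,4): δ = 71.28°  ·
  (0,5): δ = 111.22°  ·
  (1,2): δ = 145.09°  ·
  (1,3): δ = 102.24°  ·
  (1,4): δ = 44.71°  ·
  (1,5): δ = 4.78°  ✓
  (2,3): δ = 137.15°  ·
  (2,4): δ = 79.62°  ·
  (2,5): δ = 39.68°  ·
  (3,4): δ = 122.47°  ·
  (3,5): δ = 82.54°  ·
  (4,5): δ = 140.07°  ·
antipodal pairs: 2

count = 2; pairs: (0,3), (1,5)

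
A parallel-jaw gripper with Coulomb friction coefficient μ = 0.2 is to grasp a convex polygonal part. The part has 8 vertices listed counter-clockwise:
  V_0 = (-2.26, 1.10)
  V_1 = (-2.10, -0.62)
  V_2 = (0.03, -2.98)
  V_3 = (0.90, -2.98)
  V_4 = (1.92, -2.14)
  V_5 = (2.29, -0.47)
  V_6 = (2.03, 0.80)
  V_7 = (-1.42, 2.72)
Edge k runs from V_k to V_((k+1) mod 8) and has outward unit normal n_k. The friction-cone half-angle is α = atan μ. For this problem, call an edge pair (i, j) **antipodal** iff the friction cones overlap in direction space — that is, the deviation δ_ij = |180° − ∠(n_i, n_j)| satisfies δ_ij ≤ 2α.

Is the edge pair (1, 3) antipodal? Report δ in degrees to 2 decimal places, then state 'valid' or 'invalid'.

α = atan 0.2 = 11.31°;  2α = 22.62°
edge 1: e_1 = (+2.13, -2.36);  n_1 = (-0.7424, -0.6700)
edge 3: e_3 = (+1.02, +0.84);  n_3 = (+0.6357, -0.7719)
∠(n_1, n_3) = 87.40°
δ = |180° − 87.40°| = 92.60°
92.60° > 2α = 22.62°  →  invalid

δ = 92.60°, invalid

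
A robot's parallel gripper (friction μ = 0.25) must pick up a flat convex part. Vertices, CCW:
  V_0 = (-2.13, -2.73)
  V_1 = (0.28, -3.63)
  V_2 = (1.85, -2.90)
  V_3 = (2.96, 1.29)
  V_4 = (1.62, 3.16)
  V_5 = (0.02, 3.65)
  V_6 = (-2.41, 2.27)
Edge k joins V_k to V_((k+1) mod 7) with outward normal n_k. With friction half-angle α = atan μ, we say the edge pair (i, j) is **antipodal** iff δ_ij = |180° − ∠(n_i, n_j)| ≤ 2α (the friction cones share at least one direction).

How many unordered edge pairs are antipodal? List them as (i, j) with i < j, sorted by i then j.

α = atan 0.25 = 14.04°;  2α = 28.07°
n_0 = (-0.3498, -0.9368)
n_1 = (+0.4216, -0.9068)
n_2 = (+0.9667, -0.2561)
n_3 = (+0.8129, +0.5825)
n_4 = (+0.2928, +0.9562)
n_5 = (-0.4938, +0.8696)
n_6 = (-0.9984, -0.0559)
  (0,1): δ = 134.59°  ·
  (0,2): δ = 84.36°  ·
  (0,3): δ = 33.90°  ·
  (0,4): δ = 3.45°  ✓
  (0,5): δ = 50.07°  ·
  (0,6): δ = 113.68°  ·
  (1,2): δ = 129.77°  ·
  (1,3): δ = 79.31°  ·
  (1,4): δ = 41.96°  ·
  (1,5): δ = 4.66°  ✓
  (1,6): δ = 68.27°  ·
  (2,3): δ = 129.54°  ·
  (2,4): δ = 92.19°  ·
  (2,5): δ = 45.57°  ·
  (2,6): δ = 18.04°  ✓
  (3,4): δ = 142.65°  ·
  (3,5): δ = 96.03°  ·
  (3,6): δ = 32.42°  ·
  (4,5): δ = 133.38°  ·
  (4,6): δ = 69.77°  ·
  (5,6): δ = 116.39°  ·
antipodal pairs: 3

count = 3; pairs: (0,4), (1,5), (2,6)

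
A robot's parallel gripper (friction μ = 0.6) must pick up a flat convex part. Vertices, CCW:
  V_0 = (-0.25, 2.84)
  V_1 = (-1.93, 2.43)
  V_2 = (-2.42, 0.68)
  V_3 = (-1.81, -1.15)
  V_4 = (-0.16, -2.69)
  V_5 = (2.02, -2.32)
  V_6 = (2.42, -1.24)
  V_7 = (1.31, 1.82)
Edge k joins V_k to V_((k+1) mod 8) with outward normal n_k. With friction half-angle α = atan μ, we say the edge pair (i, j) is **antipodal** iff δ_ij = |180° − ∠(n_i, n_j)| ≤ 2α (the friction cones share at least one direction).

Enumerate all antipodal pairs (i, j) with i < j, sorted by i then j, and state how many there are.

α = atan 0.6 = 30.96°;  2α = 61.93°
n_0 = (-0.2371, +0.9715)
n_1 = (-0.9630, +0.2696)
n_2 = (-0.9487, -0.3162)
n_3 = (-0.6823, -0.7311)
n_4 = (+0.1673, -0.9859)
n_5 = (+0.9377, -0.3473)
n_6 = (+0.9401, +0.3410)
n_7 = (+0.5472, +0.8370)
  (0,1): δ = 119.36°  ·
  (0,2): δ = 85.28°  ·
  (0,3): δ = 56.74°  ✓
  (0,4): δ = 4.08°  ✓
  (0,5): δ = 55.96°  ✓
  (0,6): δ = 96.22°  ·
  (0,7): δ = 133.11°  ·
  (1,2): δ = 145.92°  ·
  (1,3): δ = 117.38°  ·
  (1,4): δ = 64.73°  ·
  (1,5): δ = 4.68°  ✓
  (1,6): δ = 35.58°  ✓
  (1,7): δ = 72.46°  ·
  (2,3): δ = 151.46°  ·
  (2,4): δ = 98.80°  ·
  (2,5): δ = 38.76°  ✓
  (2,6): δ = 1.50°  ✓
  (2,7): δ = 38.39°  ✓
  (3,4): δ = 127.34°  ·
  (3,5): δ = 67.30°  ·
  (3,6): δ = 27.04°  ✓
  (3,7): δ = 9.85°  ✓
  (4,5): δ = 119.96°  ·
  (4,6): δ = 79.69°  ·
  (4,7): δ = 42.81°  ✓
  (5,6): δ = 139.74°  ·
  (5,7): δ = 102.86°  ·
  (6,7): δ = 143.12°  ·
antipodal pairs: 11

count = 11; pairs: (0,3), (0,4), (0,5), (1,5), (1,6), (2,5), (2,6), (2,7), (3,6), (3,7), (4,7)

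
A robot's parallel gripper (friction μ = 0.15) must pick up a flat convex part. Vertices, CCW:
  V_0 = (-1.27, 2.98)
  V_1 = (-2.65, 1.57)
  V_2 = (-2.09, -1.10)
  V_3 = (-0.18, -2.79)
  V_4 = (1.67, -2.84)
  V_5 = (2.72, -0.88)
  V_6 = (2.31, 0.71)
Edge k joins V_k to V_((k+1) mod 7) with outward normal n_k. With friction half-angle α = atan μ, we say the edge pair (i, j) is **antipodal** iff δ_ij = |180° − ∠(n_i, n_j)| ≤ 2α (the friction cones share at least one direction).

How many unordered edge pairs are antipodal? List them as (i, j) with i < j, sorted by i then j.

α = atan 0.15 = 8.53°;  2α = 17.06°
n_0 = (-0.7147, +0.6995)
n_1 = (-0.9787, -0.2053)
n_2 = (-0.6627, -0.7489)
n_3 = (-0.0270, -0.9996)
n_4 = (+0.8815, -0.4722)
n_5 = (+0.9683, +0.2497)
n_6 = (+0.5355, +0.8445)
  (0,1): δ = 123.77°  ·
  (0,2): δ = 87.12°  ·
  (0,3): δ = 47.16°  ·
  (0,4): δ = 16.21°  ✓
  (0,5): δ = 58.84°  ·
  (0,6): δ = 102.01°  ·
  (1,2): δ = 143.35°  ·
  (1,3): δ = 103.39°  ·
  (1,4): δ = 40.02°  ·
  (1,5): δ = 2.61°  ✓
  (1,6): δ = 45.78°  ·
  (2,3): δ = 140.05°  ·
  (2,4): δ = 76.68°  ·
  (2,5): δ = 34.04°  ·
  (2,6): δ = 9.13°  ✓
  (3,4): δ = 116.63°  ·
  (3,5): δ = 73.99°  ·
  (3,6): δ = 30.83°  ·
  (4,5): δ = 137.36°  ·
  (4,6): δ = 94.20°  ·
  (5,6): δ = 136.84°  ·
antipodal pairs: 3

count = 3; pairs: (0,4), (1,5), (2,6)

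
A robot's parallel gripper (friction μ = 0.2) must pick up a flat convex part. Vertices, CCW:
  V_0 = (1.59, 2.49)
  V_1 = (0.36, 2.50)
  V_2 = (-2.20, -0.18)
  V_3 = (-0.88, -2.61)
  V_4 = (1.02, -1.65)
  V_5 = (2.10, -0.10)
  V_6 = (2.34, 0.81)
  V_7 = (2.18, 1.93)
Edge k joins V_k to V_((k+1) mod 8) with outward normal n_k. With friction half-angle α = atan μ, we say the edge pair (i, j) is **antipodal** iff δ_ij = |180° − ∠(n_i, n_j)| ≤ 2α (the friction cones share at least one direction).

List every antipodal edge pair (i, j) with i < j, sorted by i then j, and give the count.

α = atan 0.2 = 11.31°;  2α = 22.62°
n_0 = (+0.0081, +1.0000)
n_1 = (-0.7231, +0.6907)
n_2 = (-0.8787, -0.4773)
n_3 = (+0.4510, -0.8925)
n_4 = (+0.8205, -0.5717)
n_5 = (+0.9669, -0.2550)
n_6 = (+0.9899, +0.1414)
n_7 = (+0.6884, +0.7253)
  (0,1): δ = 133.22°  ·
  (0,2): δ = 61.02°  ·
  (0,3): δ = 27.27°  ·
  (0,4): δ = 55.60°  ·
  (0,5): δ = 75.69°  ·
  (0,6): δ = 98.60°  ·
  (0,7): δ = 136.96°  ·
  (1,2): δ = 107.80°  ·
  (1,3): δ = 19.51°  ✓
  (1,4): δ = 8.82°  ✓
  (1,5): δ = 28.91°  ·
  (1,6): δ = 51.82°  ·
  (1,7): δ = 90.18°  ·
  (2,3): δ = 91.71°  ·
  (2,4): δ = 63.38°  ·
  (2,5): δ = 43.29°  ·
  (2,6): δ = 20.38°  ✓
  (2,7): δ = 17.98°  ✓
  (3,4): δ = 151.67°  ·
  (3,5): δ = 131.58°  ·
  (3,6): δ = 108.68°  ·
  (3,7): δ = 70.31°  ·
  (4,5): δ = 159.91°  ·
  (4,6): δ = 137.00°  ·
  (4,7): δ = 98.64°  ·
  (5,6): δ = 157.10°  ·
  (5,7): δ = 118.73°  ·
  (6,7): δ = 141.64°  ·
antipodal pairs: 4

count = 4; pairs: (1,3), (1,4), (2,6), (2,7)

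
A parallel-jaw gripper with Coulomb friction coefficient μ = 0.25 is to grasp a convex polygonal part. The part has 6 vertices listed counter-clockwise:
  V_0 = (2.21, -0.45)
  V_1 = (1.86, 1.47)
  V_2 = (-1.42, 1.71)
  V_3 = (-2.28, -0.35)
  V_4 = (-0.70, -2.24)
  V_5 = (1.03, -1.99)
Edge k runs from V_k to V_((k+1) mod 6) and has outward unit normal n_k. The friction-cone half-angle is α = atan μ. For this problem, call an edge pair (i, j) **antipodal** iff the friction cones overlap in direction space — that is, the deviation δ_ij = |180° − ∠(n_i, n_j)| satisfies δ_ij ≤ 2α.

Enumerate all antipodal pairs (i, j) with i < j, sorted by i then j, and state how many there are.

count = 2; pairs: (1,4), (2,5)

α = atan 0.25 = 14.04°;  2α = 28.07°
n_0 = (+0.9838, +0.1793)
n_1 = (+0.0730, +0.9973)
n_2 = (-0.9228, +0.3853)
n_3 = (-0.7672, -0.6414)
n_4 = (+0.1430, -0.9897)
n_5 = (+0.7938, -0.6082)
  (0,1): δ = 104.52°  ·
  (0,2): δ = 32.99°  ·
  (0,3): δ = 29.56°  ·
  (0,4): δ = 87.89°  ·
  (0,5): δ = 132.21°  ·
  (1,2): δ = 108.47°  ·
  (1,3): δ = 45.92°  ·
  (1,4): δ = 12.41°  ✓
  (1,5): δ = 56.72°  ·
  (2,3): δ = 117.45°  ·
  (2,4): δ = 59.12°  ·
  (2,5): δ = 14.80°  ✓
  (3,4): δ = 121.67°  ·
  (3,5): δ = 77.36°  ·
  (4,5): δ = 135.68°  ·
antipodal pairs: 2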